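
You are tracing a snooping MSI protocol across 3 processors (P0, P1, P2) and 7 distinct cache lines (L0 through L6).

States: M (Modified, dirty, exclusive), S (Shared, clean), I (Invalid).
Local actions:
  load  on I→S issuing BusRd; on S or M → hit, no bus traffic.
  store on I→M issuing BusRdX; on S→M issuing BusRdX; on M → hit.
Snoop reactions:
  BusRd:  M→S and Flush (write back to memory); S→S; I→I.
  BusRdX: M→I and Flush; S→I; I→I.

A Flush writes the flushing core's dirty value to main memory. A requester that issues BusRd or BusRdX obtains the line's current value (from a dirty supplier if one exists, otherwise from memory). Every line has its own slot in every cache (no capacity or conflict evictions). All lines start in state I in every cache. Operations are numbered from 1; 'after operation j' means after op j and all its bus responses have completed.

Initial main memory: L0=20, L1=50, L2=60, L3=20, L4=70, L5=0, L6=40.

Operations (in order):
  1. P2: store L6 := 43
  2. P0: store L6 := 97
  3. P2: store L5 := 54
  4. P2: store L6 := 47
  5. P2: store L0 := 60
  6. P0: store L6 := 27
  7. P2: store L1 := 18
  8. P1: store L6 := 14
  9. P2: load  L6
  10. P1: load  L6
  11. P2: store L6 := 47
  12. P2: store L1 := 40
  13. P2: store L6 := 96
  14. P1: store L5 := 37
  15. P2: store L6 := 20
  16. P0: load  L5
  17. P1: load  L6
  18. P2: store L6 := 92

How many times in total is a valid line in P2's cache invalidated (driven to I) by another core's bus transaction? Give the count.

1. P2: store L6 := 43  bus=[BusRdX]  L6: P0=I P1=I P2=M  mem[L6]=40
2. P0: store L6 := 97  bus=[BusRdX,Flush]  L6: P0=M P1=I P2=I  mem[L6]=43
3. P2: store L5 := 54  bus=[BusRdX]  L5: P0=I P1=I P2=M  mem[L5]=0
4. P2: store L6 := 47  bus=[BusRdX,Flush]  L6: P0=I P1=I P2=M  mem[L6]=97
5. P2: store L0 := 60  bus=[BusRdX]  L0: P0=I P1=I P2=M  mem[L0]=20
6. P0: store L6 := 27  bus=[BusRdX,Flush]  L6: P0=M P1=I P2=I  mem[L6]=47
7. P2: store L1 := 18  bus=[BusRdX]  L1: P0=I P1=I P2=M  mem[L1]=50
8. P1: store L6 := 14  bus=[BusRdX,Flush]  L6: P0=I P1=M P2=I  mem[L6]=27
9. P2: load  L6  bus=[BusRd,Flush]  L6: P0=I P1=S P2=S  mem[L6]=14
10. P1: load  L6  bus=[-]  L6: P0=I P1=S P2=S  mem[L6]=14
11. P2: store L6 := 47  bus=[BusRdX]  L6: P0=I P1=I P2=M  mem[L6]=14
12. P2: store L1 := 40  bus=[-]  L1: P0=I P1=I P2=M  mem[L1]=50
13. P2: store L6 := 96  bus=[-]  L6: P0=I P1=I P2=M  mem[L6]=14
14. P1: store L5 := 37  bus=[BusRdX,Flush]  L5: P0=I P1=M P2=I  mem[L5]=54
15. P2: store L6 := 20  bus=[-]  L6: P0=I P1=I P2=M  mem[L6]=14
16. P0: load  L5  bus=[BusRd,Flush]  L5: P0=S P1=S P2=I  mem[L5]=37
17. P1: load  L6  bus=[BusRd,Flush]  L6: P0=I P1=S P2=S  mem[L6]=20
18. P2: store L6 := 92  bus=[BusRdX]  L6: P0=I P1=I P2=M  mem[L6]=20

invalidations = 3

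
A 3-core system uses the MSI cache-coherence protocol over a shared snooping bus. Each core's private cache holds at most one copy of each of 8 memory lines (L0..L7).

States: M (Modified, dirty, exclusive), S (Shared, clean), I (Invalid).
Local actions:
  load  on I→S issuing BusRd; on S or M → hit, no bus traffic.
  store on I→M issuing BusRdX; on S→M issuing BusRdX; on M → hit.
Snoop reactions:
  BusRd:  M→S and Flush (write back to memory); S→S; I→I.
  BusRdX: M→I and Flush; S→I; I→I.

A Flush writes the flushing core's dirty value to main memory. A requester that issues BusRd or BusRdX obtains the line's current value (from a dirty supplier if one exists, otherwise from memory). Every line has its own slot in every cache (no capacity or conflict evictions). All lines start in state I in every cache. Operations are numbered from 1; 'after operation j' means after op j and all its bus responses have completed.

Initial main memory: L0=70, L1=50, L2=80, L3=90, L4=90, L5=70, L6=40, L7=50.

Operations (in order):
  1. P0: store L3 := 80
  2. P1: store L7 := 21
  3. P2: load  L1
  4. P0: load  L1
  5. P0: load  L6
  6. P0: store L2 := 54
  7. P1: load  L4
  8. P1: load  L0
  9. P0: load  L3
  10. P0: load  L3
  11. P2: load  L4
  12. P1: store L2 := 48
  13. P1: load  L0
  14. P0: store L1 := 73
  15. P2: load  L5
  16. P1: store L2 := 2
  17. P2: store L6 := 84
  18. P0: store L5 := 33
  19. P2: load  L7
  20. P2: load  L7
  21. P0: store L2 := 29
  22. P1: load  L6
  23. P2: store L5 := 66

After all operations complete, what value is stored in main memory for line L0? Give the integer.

1. P0: store L3 := 80  bus=[BusRdX]  L3: P0=M P1=I P2=I  mem[L3]=90
2. P1: store L7 := 21  bus=[BusRdX]  L7: P0=I P1=M P2=I  mem[L7]=50
3. P2: load  L1  bus=[BusRd]  L1: P0=I P1=I P2=S  mem[L1]=50
4. P0: load  L1  bus=[BusRd]  L1: P0=S P1=I P2=S  mem[L1]=50
5. P0: load  L6  bus=[BusRd]  L6: P0=S P1=I P2=I  mem[L6]=40
6. P0: store L2 := 54  bus=[BusRdX]  L2: P0=M P1=I P2=I  mem[L2]=80
7. P1: load  L4  bus=[BusRd]  L4: P0=I P1=S P2=I  mem[L4]=90
8. P1: load  L0  bus=[BusRd]  L0: P0=I P1=S P2=I  mem[L0]=70
9. P0: load  L3  bus=[-]  L3: P0=M P1=I P2=I  mem[L3]=90
10. P0: load  L3  bus=[-]  L3: P0=M P1=I P2=I  mem[L3]=90
11. P2: load  L4  bus=[BusRd]  L4: P0=I P1=S P2=S  mem[L4]=90
12. P1: store L2 := 48  bus=[BusRdX,Flush]  L2: P0=I P1=M P2=I  mem[L2]=54
13. P1: load  L0  bus=[-]  L0: P0=I P1=S P2=I  mem[L0]=70
14. P0: store L1 := 73  bus=[BusRdX]  L1: P0=M P1=I P2=I  mem[L1]=50
15. P2: load  L5  bus=[BusRd]  L5: P0=I P1=I P2=S  mem[L5]=70
16. P1: store L2 := 2  bus=[-]  L2: P0=I P1=M P2=I  mem[L2]=54
17. P2: store L6 := 84  bus=[BusRdX]  L6: P0=I P1=I P2=M  mem[L6]=40
18. P0: store L5 := 33  bus=[BusRdX]  L5: P0=M P1=I P2=I  mem[L5]=70
19. P2: load  L7  bus=[BusRd,Flush]  L7: P0=I P1=S P2=S  mem[L7]=21
20. P2: load  L7  bus=[-]  L7: P0=I P1=S P2=S  mem[L7]=21
21. P0: store L2 := 29  bus=[BusRdX,Flush]  L2: P0=M P1=I P2=I  mem[L2]=2
22. P1: load  L6  bus=[BusRd,Flush]  L6: P0=I P1=S P2=S  mem[L6]=84
23. P2: store L5 := 66  bus=[BusRdX,Flush]  L5: P0=I P1=I P2=M  mem[L5]=33

memory[L0] = 70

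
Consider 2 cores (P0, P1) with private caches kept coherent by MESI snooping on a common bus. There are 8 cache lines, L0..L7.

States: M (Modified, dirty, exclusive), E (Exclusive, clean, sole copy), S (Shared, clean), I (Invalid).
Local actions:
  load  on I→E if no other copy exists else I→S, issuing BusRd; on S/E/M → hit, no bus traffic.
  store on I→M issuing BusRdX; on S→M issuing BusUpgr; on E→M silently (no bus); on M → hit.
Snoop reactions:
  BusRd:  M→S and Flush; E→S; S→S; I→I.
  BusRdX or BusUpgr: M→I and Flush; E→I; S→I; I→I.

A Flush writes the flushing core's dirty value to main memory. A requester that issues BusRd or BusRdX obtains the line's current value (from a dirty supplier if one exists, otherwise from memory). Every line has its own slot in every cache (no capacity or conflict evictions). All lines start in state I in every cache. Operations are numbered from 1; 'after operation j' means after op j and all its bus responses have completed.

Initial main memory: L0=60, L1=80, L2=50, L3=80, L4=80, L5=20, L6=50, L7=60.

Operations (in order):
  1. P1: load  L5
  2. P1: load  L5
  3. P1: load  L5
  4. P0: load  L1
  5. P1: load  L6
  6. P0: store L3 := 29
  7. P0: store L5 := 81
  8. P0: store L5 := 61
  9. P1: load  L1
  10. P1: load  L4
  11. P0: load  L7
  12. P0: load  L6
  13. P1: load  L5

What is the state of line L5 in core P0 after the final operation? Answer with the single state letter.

state = S

  op1 P1: load  L5 → I/E on L5; bus BusRd; mem=20
  op2 P1: load  L5 → I/E on L5; bus (none); mem=20
  op3 P1: load  L5 → I/E on L5; bus (none); mem=20
  op4 P0: load  L1 → E/I on L1; bus BusRd; mem=80
  op5 P1: load  L6 → I/E on L6; bus BusRd; mem=50
  op6 P0: store L3 := 29 → M/I on L3; bus BusRdX; mem=80
  op7 P0: store L5 := 81 → M/I on L5; bus BusRdX; mem=20
  op8 P0: store L5 := 61 → M/I on L5; bus (none); mem=20
  op9 P1: load  L1 → S/S on L1; bus BusRd; mem=80
  op10 P1: load  L4 → I/E on L4; bus BusRd; mem=80
  op11 P0: load  L7 → E/I on L7; bus BusRd; mem=60
  op12 P0: load  L6 → S/S on L6; bus BusRd; mem=50
  op13 P1: load  L5 → S/S on L5; bus BusRd Flush; mem=61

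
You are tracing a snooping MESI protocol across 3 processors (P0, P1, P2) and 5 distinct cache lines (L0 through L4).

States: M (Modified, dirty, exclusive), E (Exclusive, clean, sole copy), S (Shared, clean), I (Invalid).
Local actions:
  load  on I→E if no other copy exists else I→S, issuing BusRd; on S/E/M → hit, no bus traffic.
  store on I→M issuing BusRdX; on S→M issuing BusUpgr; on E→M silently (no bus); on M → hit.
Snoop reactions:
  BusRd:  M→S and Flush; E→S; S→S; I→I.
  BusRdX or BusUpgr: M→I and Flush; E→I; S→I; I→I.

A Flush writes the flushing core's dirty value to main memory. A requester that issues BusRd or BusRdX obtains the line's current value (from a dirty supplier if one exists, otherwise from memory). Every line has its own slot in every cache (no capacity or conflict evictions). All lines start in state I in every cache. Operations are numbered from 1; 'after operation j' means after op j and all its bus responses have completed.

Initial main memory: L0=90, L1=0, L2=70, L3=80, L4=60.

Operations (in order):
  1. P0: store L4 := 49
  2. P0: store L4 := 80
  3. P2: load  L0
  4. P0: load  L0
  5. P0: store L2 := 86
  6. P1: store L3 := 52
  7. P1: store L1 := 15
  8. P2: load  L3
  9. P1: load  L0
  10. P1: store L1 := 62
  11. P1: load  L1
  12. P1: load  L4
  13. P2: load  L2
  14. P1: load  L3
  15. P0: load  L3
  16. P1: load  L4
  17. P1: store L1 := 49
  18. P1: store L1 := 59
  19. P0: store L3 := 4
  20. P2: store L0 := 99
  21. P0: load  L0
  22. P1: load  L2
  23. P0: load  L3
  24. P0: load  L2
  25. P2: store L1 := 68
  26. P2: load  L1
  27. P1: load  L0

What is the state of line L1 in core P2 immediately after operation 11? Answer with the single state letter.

1. P0: store L4 := 49  bus=[BusRdX]  L4: P0=M P1=I P2=I  mem[L4]=60
2. P0: store L4 := 80  bus=[-]  L4: P0=M P1=I P2=I  mem[L4]=60
3. P2: load  L0  bus=[BusRd]  L0: P0=I P1=I P2=E  mem[L0]=90
4. P0: load  L0  bus=[BusRd]  L0: P0=S P1=I P2=S  mem[L0]=90
5. P0: store L2 := 86  bus=[BusRdX]  L2: P0=M P1=I P2=I  mem[L2]=70
6. P1: store L3 := 52  bus=[BusRdX]  L3: P0=I P1=M P2=I  mem[L3]=80
7. P1: store L1 := 15  bus=[BusRdX]  L1: P0=I P1=M P2=I  mem[L1]=0
8. P2: load  L3  bus=[BusRd,Flush]  L3: P0=I P1=S P2=S  mem[L3]=52
9. P1: load  L0  bus=[BusRd]  L0: P0=S P1=S P2=S  mem[L0]=90
10. P1: store L1 := 62  bus=[-]  L1: P0=I P1=M P2=I  mem[L1]=0
11. P1: load  L1  bus=[-]  L1: P0=I P1=M P2=I  mem[L1]=0
12. P1: load  L4  bus=[BusRd,Flush]  L4: P0=S P1=S P2=I  mem[L4]=80
13. P2: load  L2  bus=[BusRd,Flush]  L2: P0=S P1=I P2=S  mem[L2]=86
14. P1: load  L3  bus=[-]  L3: P0=I P1=S P2=S  mem[L3]=52
15. P0: load  L3  bus=[BusRd]  L3: P0=S P1=S P2=S  mem[L3]=52
16. P1: load  L4  bus=[-]  L4: P0=S P1=S P2=I  mem[L4]=80
17. P1: store L1 := 49  bus=[-]  L1: P0=I P1=M P2=I  mem[L1]=0
18. P1: store L1 := 59  bus=[-]  L1: P0=I P1=M P2=I  mem[L1]=0
19. P0: store L3 := 4  bus=[BusUpgr]  L3: P0=M P1=I P2=I  mem[L3]=52
20. P2: store L0 := 99  bus=[BusUpgr]  L0: P0=I P1=I P2=M  mem[L0]=90
21. P0: load  L0  bus=[BusRd,Flush]  L0: P0=S P1=I P2=S  mem[L0]=99
22. P1: load  L2  bus=[BusRd]  L2: P0=S P1=S P2=S  mem[L2]=86
23. P0: load  L3  bus=[-]  L3: P0=M P1=I P2=I  mem[L3]=52
24. P0: load  L2  bus=[-]  L2: P0=S P1=S P2=S  mem[L2]=86
25. P2: store L1 := 68  bus=[BusRdX,Flush]  L1: P0=I P1=I P2=M  mem[L1]=59
26. P2: load  L1  bus=[-]  L1: P0=I P1=I P2=M  mem[L1]=59
27. P1: load  L0  bus=[BusRd]  L0: P0=S P1=S P2=S  mem[L0]=99

state = I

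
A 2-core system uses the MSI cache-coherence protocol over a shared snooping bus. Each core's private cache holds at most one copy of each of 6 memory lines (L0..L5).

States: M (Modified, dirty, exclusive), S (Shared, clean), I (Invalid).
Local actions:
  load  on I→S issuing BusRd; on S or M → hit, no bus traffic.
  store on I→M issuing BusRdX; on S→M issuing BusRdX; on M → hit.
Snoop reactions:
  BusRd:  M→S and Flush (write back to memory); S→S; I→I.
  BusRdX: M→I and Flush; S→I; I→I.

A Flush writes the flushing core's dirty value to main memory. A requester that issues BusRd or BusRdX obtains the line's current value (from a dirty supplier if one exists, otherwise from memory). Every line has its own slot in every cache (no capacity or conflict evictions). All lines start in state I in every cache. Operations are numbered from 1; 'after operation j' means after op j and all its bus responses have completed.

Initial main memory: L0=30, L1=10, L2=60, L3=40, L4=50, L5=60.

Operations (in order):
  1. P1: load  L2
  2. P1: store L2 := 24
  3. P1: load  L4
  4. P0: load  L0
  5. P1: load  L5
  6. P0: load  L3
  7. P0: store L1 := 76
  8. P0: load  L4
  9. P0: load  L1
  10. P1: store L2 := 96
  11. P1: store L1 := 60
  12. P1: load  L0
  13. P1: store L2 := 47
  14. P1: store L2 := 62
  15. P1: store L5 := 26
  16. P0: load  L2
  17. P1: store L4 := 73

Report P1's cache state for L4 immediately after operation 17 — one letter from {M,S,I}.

state = M

1. P1: load  L2  bus=[BusRd]  L2: P0=I P1=S  mem[L2]=60
2. P1: store L2 := 24  bus=[BusRdX]  L2: P0=I P1=M  mem[L2]=60
3. P1: load  L4  bus=[BusRd]  L4: P0=I P1=S  mem[L4]=50
4. P0: load  L0  bus=[BusRd]  L0: P0=S P1=I  mem[L0]=30
5. P1: load  L5  bus=[BusRd]  L5: P0=I P1=S  mem[L5]=60
6. P0: load  L3  bus=[BusRd]  L3: P0=S P1=I  mem[L3]=40
7. P0: store L1 := 76  bus=[BusRdX]  L1: P0=M P1=I  mem[L1]=10
8. P0: load  L4  bus=[BusRd]  L4: P0=S P1=S  mem[L4]=50
9. P0: load  L1  bus=[-]  L1: P0=M P1=I  mem[L1]=10
10. P1: store L2 := 96  bus=[-]  L2: P0=I P1=M  mem[L2]=60
11. P1: store L1 := 60  bus=[BusRdX,Flush]  L1: P0=I P1=M  mem[L1]=76
12. P1: load  L0  bus=[BusRd]  L0: P0=S P1=S  mem[L0]=30
13. P1: store L2 := 47  bus=[-]  L2: P0=I P1=M  mem[L2]=60
14. P1: store L2 := 62  bus=[-]  L2: P0=I P1=M  mem[L2]=60
15. P1: store L5 := 26  bus=[BusRdX]  L5: P0=I P1=M  mem[L5]=60
16. P0: load  L2  bus=[BusRd,Flush]  L2: P0=S P1=S  mem[L2]=62
17. P1: store L4 := 73  bus=[BusRdX]  L4: P0=I P1=M  mem[L4]=50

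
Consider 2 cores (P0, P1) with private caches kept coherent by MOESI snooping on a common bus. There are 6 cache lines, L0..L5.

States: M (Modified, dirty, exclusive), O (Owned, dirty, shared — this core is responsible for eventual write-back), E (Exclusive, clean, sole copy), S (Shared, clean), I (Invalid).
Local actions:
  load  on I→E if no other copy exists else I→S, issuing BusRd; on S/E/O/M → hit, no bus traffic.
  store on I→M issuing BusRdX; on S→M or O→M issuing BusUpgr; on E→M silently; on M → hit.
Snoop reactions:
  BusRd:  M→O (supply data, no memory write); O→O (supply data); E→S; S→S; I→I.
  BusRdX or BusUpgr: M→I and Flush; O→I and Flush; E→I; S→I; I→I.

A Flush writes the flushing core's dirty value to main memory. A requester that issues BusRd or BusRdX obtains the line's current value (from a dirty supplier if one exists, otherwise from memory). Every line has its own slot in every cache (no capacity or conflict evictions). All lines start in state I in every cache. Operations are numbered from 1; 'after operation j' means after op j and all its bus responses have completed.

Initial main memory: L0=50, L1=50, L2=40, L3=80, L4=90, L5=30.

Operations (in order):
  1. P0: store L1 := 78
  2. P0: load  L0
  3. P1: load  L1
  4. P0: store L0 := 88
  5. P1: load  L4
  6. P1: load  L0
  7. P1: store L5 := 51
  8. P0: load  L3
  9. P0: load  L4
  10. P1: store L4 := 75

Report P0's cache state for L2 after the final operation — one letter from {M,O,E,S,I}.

state = I

  op1 P0: store L1 := 78 → M/I on L1; bus BusRdX; mem=50
  op2 P0: load  L0 → E/I on L0; bus BusRd; mem=50
  op3 P1: load  L1 → O/S on L1; bus BusRd; mem=50
  op4 P0: store L0 := 88 → M/I on L0; bus (none); mem=50
  op5 P1: load  L4 → I/E on L4; bus BusRd; mem=90
  op6 P1: load  L0 → O/S on L0; bus BusRd; mem=50
  op7 P1: store L5 := 51 → I/M on L5; bus BusRdX; mem=30
  op8 P0: load  L3 → E/I on L3; bus BusRd; mem=80
  op9 P0: load  L4 → S/S on L4; bus BusRd; mem=90
  op10 P1: store L4 := 75 → I/M on L4; bus BusUpgr; mem=90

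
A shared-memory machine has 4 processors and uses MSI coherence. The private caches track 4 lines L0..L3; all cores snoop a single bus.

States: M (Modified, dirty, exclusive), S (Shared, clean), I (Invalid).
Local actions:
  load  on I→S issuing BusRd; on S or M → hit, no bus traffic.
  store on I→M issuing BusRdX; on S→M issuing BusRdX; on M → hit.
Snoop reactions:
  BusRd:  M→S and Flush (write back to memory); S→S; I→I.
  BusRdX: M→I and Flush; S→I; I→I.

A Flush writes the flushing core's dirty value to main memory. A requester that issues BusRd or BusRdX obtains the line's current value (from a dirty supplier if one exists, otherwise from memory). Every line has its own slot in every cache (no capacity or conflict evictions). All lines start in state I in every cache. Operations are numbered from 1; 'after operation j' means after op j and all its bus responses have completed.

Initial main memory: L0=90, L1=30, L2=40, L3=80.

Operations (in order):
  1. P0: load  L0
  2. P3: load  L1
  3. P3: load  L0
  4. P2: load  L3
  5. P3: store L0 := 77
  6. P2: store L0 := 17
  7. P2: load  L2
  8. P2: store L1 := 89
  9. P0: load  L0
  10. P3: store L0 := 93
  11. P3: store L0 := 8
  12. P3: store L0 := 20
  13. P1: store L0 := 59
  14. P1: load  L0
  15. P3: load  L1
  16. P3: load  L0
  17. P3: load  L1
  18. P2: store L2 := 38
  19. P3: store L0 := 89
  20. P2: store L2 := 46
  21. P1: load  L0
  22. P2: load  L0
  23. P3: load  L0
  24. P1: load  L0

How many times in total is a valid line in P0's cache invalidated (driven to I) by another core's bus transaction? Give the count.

invalidations = 2

[1] P0: load  L0 | P0:S(90), P1:I, P2:I, P3:I | bus: BusRd
[2] P3: load  L1 | P0:I, P1:I, P2:I, P3:S(30) | bus: BusRd
[3] P3: load  L0 | P0:S(90), P1:I, P2:I, P3:S(90) | bus: BusRd
[4] P2: load  L3 | P0:I, P1:I, P2:S(80), P3:I | bus: BusRd
[5] P3: store L0 := 77 | P0:I, P1:I, P2:I, P3:M(77) | bus: BusRdX
[6] P2: store L0 := 17 | P0:I, P1:I, P2:M(17), P3:I | bus: BusRdX,Flush
[7] P2: load  L2 | P0:I, P1:I, P2:S(40), P3:I | bus: BusRd
[8] P2: store L1 := 89 | P0:I, P1:I, P2:M(89), P3:I | bus: BusRdX
[9] P0: load  L0 | P0:S(17), P1:I, P2:S(17), P3:I | bus: BusRd,Flush
[10] P3: store L0 := 93 | P0:I, P1:I, P2:I, P3:M(93) | bus: BusRdX
[11] P3: store L0 := 8 | P0:I, P1:I, P2:I, P3:M(8) | bus: none
[12] P3: store L0 := 20 | P0:I, P1:I, P2:I, P3:M(20) | bus: none
[13] P1: store L0 := 59 | P0:I, P1:M(59), P2:I, P3:I | bus: BusRdX,Flush
[14] P1: load  L0 | P0:I, P1:M(59), P2:I, P3:I | bus: none
[15] P3: load  L1 | P0:I, P1:I, P2:S(89), P3:S(89) | bus: BusRd,Flush
[16] P3: load  L0 | P0:I, P1:S(59), P2:I, P3:S(59) | bus: BusRd,Flush
[17] P3: load  L1 | P0:I, P1:I, P2:S(89), P3:S(89) | bus: none
[18] P2: store L2 := 38 | P0:I, P1:I, P2:M(38), P3:I | bus: BusRdX
[19] P3: store L0 := 89 | P0:I, P1:I, P2:I, P3:M(89) | bus: BusRdX
[20] P2: store L2 := 46 | P0:I, P1:I, P2:M(46), P3:I | bus: none
[21] P1: load  L0 | P0:I, P1:S(89), P2:I, P3:S(89) | bus: BusRd,Flush
[22] P2: load  L0 | P0:I, P1:S(89), P2:S(89), P3:S(89) | bus: BusRd
[23] P3: load  L0 | P0:I, P1:S(89), P2:S(89), P3:S(89) | bus: none
[24] P1: load  L0 | P0:I, P1:S(89), P2:S(89), P3:S(89) | bus: none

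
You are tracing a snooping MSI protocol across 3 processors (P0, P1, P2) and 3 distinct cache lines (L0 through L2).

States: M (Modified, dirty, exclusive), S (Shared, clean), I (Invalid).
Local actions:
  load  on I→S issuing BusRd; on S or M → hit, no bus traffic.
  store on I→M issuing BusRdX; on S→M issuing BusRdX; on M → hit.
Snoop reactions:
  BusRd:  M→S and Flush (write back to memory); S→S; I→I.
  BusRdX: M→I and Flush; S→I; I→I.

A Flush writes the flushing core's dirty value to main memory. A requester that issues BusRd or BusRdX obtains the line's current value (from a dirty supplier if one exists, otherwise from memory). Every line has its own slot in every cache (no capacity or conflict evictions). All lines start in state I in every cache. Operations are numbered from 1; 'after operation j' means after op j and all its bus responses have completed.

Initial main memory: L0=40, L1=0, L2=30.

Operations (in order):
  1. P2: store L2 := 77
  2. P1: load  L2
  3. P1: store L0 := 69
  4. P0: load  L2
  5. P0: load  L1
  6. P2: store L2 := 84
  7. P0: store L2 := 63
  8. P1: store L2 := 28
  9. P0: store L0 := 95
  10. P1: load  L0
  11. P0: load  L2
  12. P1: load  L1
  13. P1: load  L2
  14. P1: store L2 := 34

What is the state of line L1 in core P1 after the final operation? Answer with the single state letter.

state = S

[1] P2: store L2 := 77 | P0:I, P1:I, P2:M(77) | bus: BusRdX
[2] P1: load  L2 | P0:I, P1:S(77), P2:S(77) | bus: BusRd,Flush
[3] P1: store L0 := 69 | P0:I, P1:M(69), P2:I | bus: BusRdX
[4] P0: load  L2 | P0:S(77), P1:S(77), P2:S(77) | bus: BusRd
[5] P0: load  L1 | P0:S(0), P1:I, P2:I | bus: BusRd
[6] P2: store L2 := 84 | P0:I, P1:I, P2:M(84) | bus: BusRdX
[7] P0: store L2 := 63 | P0:M(63), P1:I, P2:I | bus: BusRdX,Flush
[8] P1: store L2 := 28 | P0:I, P1:M(28), P2:I | bus: BusRdX,Flush
[9] P0: store L0 := 95 | P0:M(95), P1:I, P2:I | bus: BusRdX,Flush
[10] P1: load  L0 | P0:S(95), P1:S(95), P2:I | bus: BusRd,Flush
[11] P0: load  L2 | P0:S(28), P1:S(28), P2:I | bus: BusRd,Flush
[12] P1: load  L1 | P0:S(0), P1:S(0), P2:I | bus: BusRd
[13] P1: load  L2 | P0:S(28), P1:S(28), P2:I | bus: none
[14] P1: store L2 := 34 | P0:I, P1:M(34), P2:I | bus: BusRdX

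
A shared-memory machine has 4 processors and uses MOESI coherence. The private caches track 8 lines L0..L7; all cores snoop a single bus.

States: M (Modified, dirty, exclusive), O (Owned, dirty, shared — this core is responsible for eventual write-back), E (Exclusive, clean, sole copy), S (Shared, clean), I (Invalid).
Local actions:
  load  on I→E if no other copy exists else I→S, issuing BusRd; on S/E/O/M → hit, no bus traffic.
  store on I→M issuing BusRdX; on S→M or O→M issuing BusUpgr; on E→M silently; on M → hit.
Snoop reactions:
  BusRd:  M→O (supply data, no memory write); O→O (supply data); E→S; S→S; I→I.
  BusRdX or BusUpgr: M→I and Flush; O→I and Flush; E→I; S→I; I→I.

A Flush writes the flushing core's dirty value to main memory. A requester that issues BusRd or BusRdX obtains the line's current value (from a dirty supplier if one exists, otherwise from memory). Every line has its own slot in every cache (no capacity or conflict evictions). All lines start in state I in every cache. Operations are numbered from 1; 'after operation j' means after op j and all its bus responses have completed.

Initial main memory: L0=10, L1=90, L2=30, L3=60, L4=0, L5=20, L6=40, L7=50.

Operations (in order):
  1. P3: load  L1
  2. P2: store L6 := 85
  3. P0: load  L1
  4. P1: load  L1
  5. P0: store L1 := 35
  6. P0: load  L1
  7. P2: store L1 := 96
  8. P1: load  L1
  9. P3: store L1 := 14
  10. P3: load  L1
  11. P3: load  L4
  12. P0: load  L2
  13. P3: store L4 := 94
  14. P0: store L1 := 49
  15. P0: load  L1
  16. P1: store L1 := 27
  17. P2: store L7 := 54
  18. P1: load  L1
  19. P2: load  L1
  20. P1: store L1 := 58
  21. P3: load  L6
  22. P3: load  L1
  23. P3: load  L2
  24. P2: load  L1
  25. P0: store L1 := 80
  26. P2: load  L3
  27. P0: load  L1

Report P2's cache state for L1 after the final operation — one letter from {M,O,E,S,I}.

state = I

  op1 P3: load  L1 → I/I/I/E on L1; bus BusRd; mem=90
  op2 P2: store L6 := 85 → I/I/M/I on L6; bus BusRdX; mem=40
  op3 P0: load  L1 → S/I/I/S on L1; bus BusRd; mem=90
  op4 P1: load  L1 → S/S/I/S on L1; bus BusRd; mem=90
  op5 P0: store L1 := 35 → M/I/I/I on L1; bus BusUpgr; mem=90
  op6 P0: load  L1 → M/I/I/I on L1; bus (none); mem=90
  op7 P2: store L1 := 96 → I/I/M/I on L1; bus BusRdX Flush; mem=35
  op8 P1: load  L1 → I/S/O/I on L1; bus BusRd; mem=35
  op9 P3: store L1 := 14 → I/I/I/M on L1; bus BusRdX Flush; mem=96
  op10 P3: load  L1 → I/I/I/M on L1; bus (none); mem=96
  op11 P3: load  L4 → I/I/I/E on L4; bus BusRd; mem=0
  op12 P0: load  L2 → E/I/I/I on L2; bus BusRd; mem=30
  op13 P3: store L4 := 94 → I/I/I/M on L4; bus (none); mem=0
  op14 P0: store L1 := 49 → M/I/I/I on L1; bus BusRdX Flush; mem=14
  op15 P0: load  L1 → M/I/I/I on L1; bus (none); mem=14
  op16 P1: store L1 := 27 → I/M/I/I on L1; bus BusRdX Flush; mem=49
  op17 P2: store L7 := 54 → I/I/M/I on L7; bus BusRdX; mem=50
  op18 P1: load  L1 → I/M/I/I on L1; bus (none); mem=49
  op19 P2: load  L1 → I/O/S/I on L1; bus BusRd; mem=49
  op20 P1: store L1 := 58 → I/M/I/I on L1; bus BusUpgr; mem=49
  op21 P3: load  L6 → I/I/O/S on L6; bus BusRd; mem=40
  op22 P3: load  L1 → I/O/I/S on L1; bus BusRd; mem=49
  op23 P3: load  L2 → S/I/I/S on L2; bus BusRd; mem=30
  op24 P2: load  L1 → I/O/S/S on L1; bus BusRd; mem=49
  op25 P0: store L1 := 80 → M/I/I/I on L1; bus BusRdX Flush; mem=58
  op26 P2: load  L3 → I/I/E/I on L3; bus BusRd; mem=60
  op27 P0: load  L1 → M/I/I/I on L1; bus (none); mem=58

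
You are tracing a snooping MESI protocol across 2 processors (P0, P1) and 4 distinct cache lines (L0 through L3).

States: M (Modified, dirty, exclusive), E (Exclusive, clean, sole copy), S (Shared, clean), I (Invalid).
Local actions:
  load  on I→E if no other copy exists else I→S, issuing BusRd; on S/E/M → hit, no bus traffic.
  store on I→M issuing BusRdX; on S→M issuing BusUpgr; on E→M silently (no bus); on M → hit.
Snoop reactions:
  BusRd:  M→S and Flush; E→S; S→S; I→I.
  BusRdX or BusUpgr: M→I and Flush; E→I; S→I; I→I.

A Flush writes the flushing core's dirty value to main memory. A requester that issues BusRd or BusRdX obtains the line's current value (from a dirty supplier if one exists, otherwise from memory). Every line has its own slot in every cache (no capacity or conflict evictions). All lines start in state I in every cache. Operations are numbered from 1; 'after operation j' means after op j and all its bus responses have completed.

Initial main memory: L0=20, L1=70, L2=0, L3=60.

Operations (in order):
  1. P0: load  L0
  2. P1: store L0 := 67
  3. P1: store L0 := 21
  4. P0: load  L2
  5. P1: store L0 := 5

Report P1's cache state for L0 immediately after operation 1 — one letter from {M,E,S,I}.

[1] P0: load  L0 | P0:E(20), P1:I | bus: BusRd
[2] P1: store L0 := 67 | P0:I, P1:M(67) | bus: BusRdX
[3] P1: store L0 := 21 | P0:I, P1:M(21) | bus: none
[4] P0: load  L2 | P0:E(0), P1:I | bus: BusRd
[5] P1: store L0 := 5 | P0:I, P1:M(5) | bus: none

state = I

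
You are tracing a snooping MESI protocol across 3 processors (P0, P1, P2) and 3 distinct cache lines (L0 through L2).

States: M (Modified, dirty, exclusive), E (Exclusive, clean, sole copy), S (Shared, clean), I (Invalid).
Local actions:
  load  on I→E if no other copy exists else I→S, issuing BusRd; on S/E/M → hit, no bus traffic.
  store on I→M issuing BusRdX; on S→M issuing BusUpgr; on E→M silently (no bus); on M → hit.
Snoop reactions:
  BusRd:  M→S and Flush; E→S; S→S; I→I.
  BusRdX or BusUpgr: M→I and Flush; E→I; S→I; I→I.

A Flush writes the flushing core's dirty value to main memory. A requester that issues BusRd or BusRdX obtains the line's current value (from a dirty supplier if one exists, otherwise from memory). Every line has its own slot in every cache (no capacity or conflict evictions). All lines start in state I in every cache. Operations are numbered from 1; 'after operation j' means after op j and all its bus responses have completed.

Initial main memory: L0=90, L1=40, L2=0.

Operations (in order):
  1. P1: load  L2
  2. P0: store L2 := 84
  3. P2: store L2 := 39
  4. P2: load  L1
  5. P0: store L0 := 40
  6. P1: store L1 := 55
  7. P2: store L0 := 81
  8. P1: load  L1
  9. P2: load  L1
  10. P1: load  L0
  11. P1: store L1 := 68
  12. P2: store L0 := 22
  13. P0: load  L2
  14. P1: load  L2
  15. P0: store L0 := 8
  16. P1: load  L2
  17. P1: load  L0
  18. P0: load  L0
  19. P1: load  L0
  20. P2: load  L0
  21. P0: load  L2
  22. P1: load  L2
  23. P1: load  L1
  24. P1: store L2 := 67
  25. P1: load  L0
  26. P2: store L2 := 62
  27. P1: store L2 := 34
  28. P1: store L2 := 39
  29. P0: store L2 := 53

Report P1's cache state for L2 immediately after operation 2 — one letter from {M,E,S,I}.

state = I

1. P1: load  L2  bus=[BusRd]  L2: P0=I P1=E P2=I  mem[L2]=0
2. P0: store L2 := 84  bus=[BusRdX]  L2: P0=M P1=I P2=I  mem[L2]=0
3. P2: store L2 := 39  bus=[BusRdX,Flush]  L2: P0=I P1=I P2=M  mem[L2]=84
4. P2: load  L1  bus=[BusRd]  L1: P0=I P1=I P2=E  mem[L1]=40
5. P0: store L0 := 40  bus=[BusRdX]  L0: P0=M P1=I P2=I  mem[L0]=90
6. P1: store L1 := 55  bus=[BusRdX]  L1: P0=I P1=M P2=I  mem[L1]=40
7. P2: store L0 := 81  bus=[BusRdX,Flush]  L0: P0=I P1=I P2=M  mem[L0]=40
8. P1: load  L1  bus=[-]  L1: P0=I P1=M P2=I  mem[L1]=40
9. P2: load  L1  bus=[BusRd,Flush]  L1: P0=I P1=S P2=S  mem[L1]=55
10. P1: load  L0  bus=[BusRd,Flush]  L0: P0=I P1=S P2=S  mem[L0]=81
11. P1: store L1 := 68  bus=[BusUpgr]  L1: P0=I P1=M P2=I  mem[L1]=55
12. P2: store L0 := 22  bus=[BusUpgr]  L0: P0=I P1=I P2=M  mem[L0]=81
13. P0: load  L2  bus=[BusRd,Flush]  L2: P0=S P1=I P2=S  mem[L2]=39
14. P1: load  L2  bus=[BusRd]  L2: P0=S P1=S P2=S  mem[L2]=39
15. P0: store L0 := 8  bus=[BusRdX,Flush]  L0: P0=M P1=I P2=I  mem[L0]=22
16. P1: load  L2  bus=[-]  L2: P0=S P1=S P2=S  mem[L2]=39
17. P1: load  L0  bus=[BusRd,Flush]  L0: P0=S P1=S P2=I  mem[L0]=8
18. P0: load  L0  bus=[-]  L0: P0=S P1=S P2=I  mem[L0]=8
19. P1: load  L0  bus=[-]  L0: P0=S P1=S P2=I  mem[L0]=8
20. P2: load  L0  bus=[BusRd]  L0: P0=S P1=S P2=S  mem[L0]=8
21. P0: load  L2  bus=[-]  L2: P0=S P1=S P2=S  mem[L2]=39
22. P1: load  L2  bus=[-]  L2: P0=S P1=S P2=S  mem[L2]=39
23. P1: load  L1  bus=[-]  L1: P0=I P1=M P2=I  mem[L1]=55
24. P1: store L2 := 67  bus=[BusUpgr]  L2: P0=I P1=M P2=I  mem[L2]=39
25. P1: load  L0  bus=[-]  L0: P0=S P1=S P2=S  mem[L0]=8
26. P2: store L2 := 62  bus=[BusRdX,Flush]  L2: P0=I P1=I P2=M  mem[L2]=67
27. P1: store L2 := 34  bus=[BusRdX,Flush]  L2: P0=I P1=M P2=I  mem[L2]=62
28. P1: store L2 := 39  bus=[-]  L2: P0=I P1=M P2=I  mem[L2]=62
29. P0: store L2 := 53  bus=[BusRdX,Flush]  L2: P0=M P1=I P2=I  mem[L2]=39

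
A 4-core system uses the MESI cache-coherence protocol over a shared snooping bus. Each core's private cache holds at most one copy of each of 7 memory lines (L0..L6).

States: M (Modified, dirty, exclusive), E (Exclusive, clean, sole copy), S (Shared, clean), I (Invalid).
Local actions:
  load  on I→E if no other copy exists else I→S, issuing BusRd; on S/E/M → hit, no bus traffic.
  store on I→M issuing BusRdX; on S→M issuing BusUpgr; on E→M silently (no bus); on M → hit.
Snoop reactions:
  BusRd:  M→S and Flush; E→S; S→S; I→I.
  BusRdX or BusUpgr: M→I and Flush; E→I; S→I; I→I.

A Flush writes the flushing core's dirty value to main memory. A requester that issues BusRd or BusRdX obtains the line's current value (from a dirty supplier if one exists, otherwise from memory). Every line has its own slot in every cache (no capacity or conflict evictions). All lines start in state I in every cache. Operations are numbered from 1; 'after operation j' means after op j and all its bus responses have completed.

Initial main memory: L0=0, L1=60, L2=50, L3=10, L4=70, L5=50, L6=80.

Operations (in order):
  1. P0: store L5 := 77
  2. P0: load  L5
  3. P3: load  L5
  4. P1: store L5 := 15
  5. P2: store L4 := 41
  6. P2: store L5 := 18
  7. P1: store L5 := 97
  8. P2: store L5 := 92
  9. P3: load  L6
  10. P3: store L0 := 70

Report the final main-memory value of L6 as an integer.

[1] P0: store L5 := 77 | P0:M(77), P1:I, P2:I, P3:I | bus: BusRdX
[2] P0: load  L5 | P0:M(77), P1:I, P2:I, P3:I | bus: none
[3] P3: load  L5 | P0:S(77), P1:I, P2:I, P3:S(77) | bus: BusRd,Flush
[4] P1: store L5 := 15 | P0:I, P1:M(15), P2:I, P3:I | bus: BusRdX
[5] P2: store L4 := 41 | P0:I, P1:I, P2:M(41), P3:I | bus: BusRdX
[6] P2: store L5 := 18 | P0:I, P1:I, P2:M(18), P3:I | bus: BusRdX,Flush
[7] P1: store L5 := 97 | P0:I, P1:M(97), P2:I, P3:I | bus: BusRdX,Flush
[8] P2: store L5 := 92 | P0:I, P1:I, P2:M(92), P3:I | bus: BusRdX,Flush
[9] P3: load  L6 | P0:I, P1:I, P2:I, P3:E(80) | bus: BusRd
[10] P3: store L0 := 70 | P0:I, P1:I, P2:I, P3:M(70) | bus: BusRdX

memory[L6] = 80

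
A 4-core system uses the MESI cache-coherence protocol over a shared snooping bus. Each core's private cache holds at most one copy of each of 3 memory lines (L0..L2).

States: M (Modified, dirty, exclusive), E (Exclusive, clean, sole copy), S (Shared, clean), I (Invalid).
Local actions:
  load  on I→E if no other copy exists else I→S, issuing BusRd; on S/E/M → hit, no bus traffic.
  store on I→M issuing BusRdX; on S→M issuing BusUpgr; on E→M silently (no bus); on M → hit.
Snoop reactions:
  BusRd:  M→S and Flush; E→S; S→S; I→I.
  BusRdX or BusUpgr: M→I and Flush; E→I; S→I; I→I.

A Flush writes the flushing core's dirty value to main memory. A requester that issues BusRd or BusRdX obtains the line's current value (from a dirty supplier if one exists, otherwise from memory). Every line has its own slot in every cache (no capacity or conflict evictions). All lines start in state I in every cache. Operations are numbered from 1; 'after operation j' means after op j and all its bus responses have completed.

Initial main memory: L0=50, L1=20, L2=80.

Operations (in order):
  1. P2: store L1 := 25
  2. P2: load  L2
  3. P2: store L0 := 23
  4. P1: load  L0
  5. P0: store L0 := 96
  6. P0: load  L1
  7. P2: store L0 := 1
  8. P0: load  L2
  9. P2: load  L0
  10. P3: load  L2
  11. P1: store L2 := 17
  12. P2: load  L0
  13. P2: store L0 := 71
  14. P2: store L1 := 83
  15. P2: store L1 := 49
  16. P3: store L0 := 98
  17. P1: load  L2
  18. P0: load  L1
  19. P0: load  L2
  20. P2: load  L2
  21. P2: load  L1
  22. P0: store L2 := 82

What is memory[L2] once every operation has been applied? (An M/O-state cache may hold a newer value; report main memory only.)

  op1 P2: store L1 := 25 → I/I/M/I on L1; bus BusRdX; mem=20
  op2 P2: load  L2 → I/I/E/I on L2; bus BusRd; mem=80
  op3 P2: store L0 := 23 → I/I/M/I on L0; bus BusRdX; mem=50
  op4 P1: load  L0 → I/S/S/I on L0; bus BusRd Flush; mem=23
  op5 P0: store L0 := 96 → M/I/I/I on L0; bus BusRdX; mem=23
  op6 P0: load  L1 → S/I/S/I on L1; bus BusRd Flush; mem=25
  op7 P2: store L0 := 1 → I/I/M/I on L0; bus BusRdX Flush; mem=96
  op8 P0: load  L2 → S/I/S/I on L2; bus BusRd; mem=80
  op9 P2: load  L0 → I/I/M/I on L0; bus (none); mem=96
  op10 P3: load  L2 → S/I/S/S on L2; bus BusRd; mem=80
  op11 P1: store L2 := 17 → I/M/I/I on L2; bus BusRdX; mem=80
  op12 P2: load  L0 → I/I/M/I on L0; bus (none); mem=96
  op13 P2: store L0 := 71 → I/I/M/I on L0; bus (none); mem=96
  op14 P2: store L1 := 83 → I/I/M/I on L1; bus BusUpgr; mem=25
  op15 P2: store L1 := 49 → I/I/M/I on L1; bus (none); mem=25
  op16 P3: store L0 := 98 → I/I/I/M on L0; bus BusRdX Flush; mem=71
  op17 P1: load  L2 → I/M/I/I on L2; bus (none); mem=80
  op18 P0: load  L1 → S/I/S/I on L1; bus BusRd Flush; mem=49
  op19 P0: load  L2 → S/S/I/I on L2; bus BusRd Flush; mem=17
  op20 P2: load  L2 → S/S/S/I on L2; bus BusRd; mem=17
  op21 P2: load  L1 → S/I/S/I on L1; bus (none); mem=49
  op22 P0: store L2 := 82 → M/I/I/I on L2; bus BusUpgr; mem=17

memory[L2] = 17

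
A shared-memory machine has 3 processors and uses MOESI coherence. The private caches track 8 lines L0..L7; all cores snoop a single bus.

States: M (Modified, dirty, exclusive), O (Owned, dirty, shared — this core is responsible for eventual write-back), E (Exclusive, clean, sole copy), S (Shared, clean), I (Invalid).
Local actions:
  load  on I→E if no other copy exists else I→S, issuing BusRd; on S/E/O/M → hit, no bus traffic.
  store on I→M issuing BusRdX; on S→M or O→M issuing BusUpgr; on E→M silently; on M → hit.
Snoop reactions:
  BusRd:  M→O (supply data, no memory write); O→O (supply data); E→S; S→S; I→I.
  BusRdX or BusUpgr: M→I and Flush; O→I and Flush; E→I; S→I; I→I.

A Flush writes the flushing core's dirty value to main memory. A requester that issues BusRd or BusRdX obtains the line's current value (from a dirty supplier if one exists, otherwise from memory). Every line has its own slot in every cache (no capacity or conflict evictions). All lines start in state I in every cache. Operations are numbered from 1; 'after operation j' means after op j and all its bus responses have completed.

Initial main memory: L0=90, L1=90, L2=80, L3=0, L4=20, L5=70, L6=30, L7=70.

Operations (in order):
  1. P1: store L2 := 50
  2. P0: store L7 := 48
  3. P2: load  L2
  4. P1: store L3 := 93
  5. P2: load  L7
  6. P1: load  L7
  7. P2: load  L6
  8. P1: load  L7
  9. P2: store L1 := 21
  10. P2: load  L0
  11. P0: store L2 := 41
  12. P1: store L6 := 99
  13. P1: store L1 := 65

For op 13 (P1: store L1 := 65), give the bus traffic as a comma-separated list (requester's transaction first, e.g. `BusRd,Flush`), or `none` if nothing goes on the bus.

bus = BusRdX,Flush

step 1: P1: store L2 := 50  ⟶  IMI  (L2)  txn=BusRdX  M[L2]=80
step 2: P0: store L7 := 48  ⟶  MII  (L7)  txn=BusRdX  M[L7]=70
step 3: P2: load  L2  ⟶  IOS  (L2)  txn=BusRd  M[L2]=80
step 4: P1: store L3 := 93  ⟶  IMI  (L3)  txn=BusRdX  M[L3]=0
step 5: P2: load  L7  ⟶  OIS  (L7)  txn=BusRd  M[L7]=70
step 6: P1: load  L7  ⟶  OSS  (L7)  txn=BusRd  M[L7]=70
step 7: P2: load  L6  ⟶  IIE  (L6)  txn=BusRd  M[L6]=30
step 8: P1: load  L7  ⟶  OSS  (L7)  txn=∅  M[L7]=70
step 9: P2: store L1 := 21  ⟶  IIM  (L1)  txn=BusRdX  M[L1]=90
step 10: P2: load  L0  ⟶  IIE  (L0)  txn=BusRd  M[L0]=90
step 11: P0: store L2 := 41  ⟶  MII  (L2)  txn=BusRdX+Flush  M[L2]=50
step 12: P1: store L6 := 99  ⟶  IMI  (L6)  txn=BusRdX  M[L6]=30
step 13: P1: store L1 := 65  ⟶  IMI  (L1)  txn=BusRdX+Flush  M[L1]=21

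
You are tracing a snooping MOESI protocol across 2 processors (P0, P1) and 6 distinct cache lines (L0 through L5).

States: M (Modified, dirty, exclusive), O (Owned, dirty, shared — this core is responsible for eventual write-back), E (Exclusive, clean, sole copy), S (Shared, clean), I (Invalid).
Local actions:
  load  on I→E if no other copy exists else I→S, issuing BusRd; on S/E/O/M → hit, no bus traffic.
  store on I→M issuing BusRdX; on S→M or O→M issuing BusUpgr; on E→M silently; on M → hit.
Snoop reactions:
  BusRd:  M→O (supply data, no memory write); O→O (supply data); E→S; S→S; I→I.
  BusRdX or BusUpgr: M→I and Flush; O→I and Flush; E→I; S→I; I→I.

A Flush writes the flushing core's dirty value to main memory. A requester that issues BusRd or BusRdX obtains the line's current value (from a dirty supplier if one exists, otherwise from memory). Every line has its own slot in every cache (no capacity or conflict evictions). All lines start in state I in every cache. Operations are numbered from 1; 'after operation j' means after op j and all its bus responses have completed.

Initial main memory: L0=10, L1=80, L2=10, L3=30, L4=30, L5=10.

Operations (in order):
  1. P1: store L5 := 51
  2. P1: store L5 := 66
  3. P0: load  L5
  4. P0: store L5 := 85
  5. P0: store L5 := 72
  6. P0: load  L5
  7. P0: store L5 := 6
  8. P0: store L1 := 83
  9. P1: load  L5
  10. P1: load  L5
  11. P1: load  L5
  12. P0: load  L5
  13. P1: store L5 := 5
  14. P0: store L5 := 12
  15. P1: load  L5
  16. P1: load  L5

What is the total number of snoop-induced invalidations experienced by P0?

invalidations = 1

  op1 P1: store L5 := 51 → I/M on L5; bus BusRdX; mem=10
  op2 P1: store L5 := 66 → I/M on L5; bus (none); mem=10
  op3 P0: load  L5 → S/O on L5; bus BusRd; mem=10
  op4 P0: store L5 := 85 → M/I on L5; bus BusUpgr Flush; mem=66
  op5 P0: store L5 := 72 → M/I on L5; bus (none); mem=66
  op6 P0: load  L5 → M/I on L5; bus (none); mem=66
  op7 P0: store L5 := 6 → M/I on L5; bus (none); mem=66
  op8 P0: store L1 := 83 → M/I on L1; bus BusRdX; mem=80
  op9 P1: load  L5 → O/S on L5; bus BusRd; mem=66
  op10 P1: load  L5 → O/S on L5; bus (none); mem=66
  op11 P1: load  L5 → O/S on L5; bus (none); mem=66
  op12 P0: load  L5 → O/S on L5; bus (none); mem=66
  op13 P1: store L5 := 5 → I/M on L5; bus BusUpgr Flush; mem=6
  op14 P0: store L5 := 12 → M/I on L5; bus BusRdX Flush; mem=5
  op15 P1: load  L5 → O/S on L5; bus BusRd; mem=5
  op16 P1: load  L5 → O/S on L5; bus (none); mem=5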